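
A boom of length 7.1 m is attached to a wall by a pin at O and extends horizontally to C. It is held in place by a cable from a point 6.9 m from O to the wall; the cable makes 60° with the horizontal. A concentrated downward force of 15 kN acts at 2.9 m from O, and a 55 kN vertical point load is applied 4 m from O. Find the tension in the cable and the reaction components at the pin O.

ΣM about O: T·sin60°·6.9 − 15·2.9 − 55·4 = 0 → T = 263.5/(6.9·0.866025) = 44.0962 ≈ 44.10 kN.
ΣF_x = 0: O_x − T·cos60° = 0 → O_x = 44.0962 × 0.5 = 22.05 kN.
ΣF_y = 0: O_y + T·sin60° − 15 − 55 = 0 → O_y = 70 − 44.0962 × 0.866025 = 31.81 kN.

T = 44.10 kN, O_x = 22.05 kN, O_y = 31.81 kN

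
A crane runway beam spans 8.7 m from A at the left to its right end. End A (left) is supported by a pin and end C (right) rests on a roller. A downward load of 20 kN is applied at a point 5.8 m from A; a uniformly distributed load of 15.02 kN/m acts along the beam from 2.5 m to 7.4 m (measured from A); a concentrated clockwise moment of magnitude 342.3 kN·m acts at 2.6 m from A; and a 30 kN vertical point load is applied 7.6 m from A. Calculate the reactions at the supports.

A_x = 0, A_y = 2.838 kN, C_y = 120.8 kN

Resultant of the distributed load: 15.02 × 4.9 = 73.598 kN at 4.95 m from A.
Taking moments about A: C_y·8.7 − 20·5.8 − (15.02·4.9)·4.95 − 342.3 − 30·7.6 = 0 → C_y = 1050.6101/8.7 = 120.76 ≈ 120.8 kN.
ΣF_y = 0: A_y + 120.76 − 20 − 15.02·4.9 − 30 = 0 → A_y = 2.838 kN.
ΣF_x = 0: no horizontal applied forces, so A_x = 0.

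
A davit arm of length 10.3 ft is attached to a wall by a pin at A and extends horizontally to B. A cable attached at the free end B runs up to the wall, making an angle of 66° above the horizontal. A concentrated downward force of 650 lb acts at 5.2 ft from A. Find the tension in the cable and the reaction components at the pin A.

ΣM about A: T·sin66°·10.3 − 650·5.2 = 0 → T = 3380/(10.3·0.913545) = 359.211 ≈ 359.2 lb.
ΣF_x = 0: A_x − T·cos66° = 0 → A_x = 359.211 × 0.406737 = 146.1 lb.
ΣF_y = 0: A_y + T·sin66° − 650 = 0 → A_y = 650 − 359.211 × 0.913545 = 321.8 lb.

T = 359.2 lb, A_x = 146.1 lb, A_y = 321.8 lb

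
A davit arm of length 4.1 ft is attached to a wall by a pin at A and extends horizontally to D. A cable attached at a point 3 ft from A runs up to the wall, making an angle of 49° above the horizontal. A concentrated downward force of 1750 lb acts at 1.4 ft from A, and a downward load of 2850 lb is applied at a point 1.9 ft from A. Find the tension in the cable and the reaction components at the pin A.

ΣM about A: T·sin49°·3 − 1750·1.4 − 2850·1.9 = 0 → T = 7865/(3·0.75471) = 3473.74 ≈ 3474 lb.
ΣF_x = 0: A_x − T·cos49° = 0 → A_x = 3473.74 × 0.656059 = 2279 lb.
ΣF_y = 0: A_y + T·sin49° − 1750 − 2850 = 0 → A_y = 4600 − 3473.74 × 0.75471 = 1978 lb.

T = 3474 lb, A_x = 2279 lb, A_y = 1978 lb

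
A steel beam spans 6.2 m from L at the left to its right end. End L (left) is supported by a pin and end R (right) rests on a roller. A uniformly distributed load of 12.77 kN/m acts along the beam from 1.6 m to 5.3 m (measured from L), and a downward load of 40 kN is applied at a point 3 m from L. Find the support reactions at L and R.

Resultant of the distributed load: 12.77 × 3.7 = 47.249 kN at 3.45 m from L.
Moments about L: R_y·6.2 − (12.77·3.7)·3.45 − 40·3 = 0 → R_y = 283.00905/6.2 = 45.6466 ≈ 45.65 kN.
ΣF_y = 0: L_y + 45.6466 − 12.77·3.7 − 40 = 0 → L_y = 41.60 kN.
ΣF_x = 0: no horizontal applied forces, so L_x = 0.

L_x = 0, L_y = 41.60 kN, R_y = 45.65 kN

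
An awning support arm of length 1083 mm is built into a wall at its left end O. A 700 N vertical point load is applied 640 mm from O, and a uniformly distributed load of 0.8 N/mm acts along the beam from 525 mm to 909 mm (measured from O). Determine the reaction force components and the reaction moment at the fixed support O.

O_x = 0, O_y = 1007 N, M_O = 668300 N·mm

Resultant of the distributed load: 0.8 × 384 = 307.2 N at 717 mm from O.
ΣF_x = 0: O_x = 0.
ΣF_y = 0: O_y − 700 − 0.8·384 = 0 → O_y = 1007 N.
ΣM about O: M_O − 700·640 − (0.8·384)·717 = 0 → M_O = 668300 N·mm.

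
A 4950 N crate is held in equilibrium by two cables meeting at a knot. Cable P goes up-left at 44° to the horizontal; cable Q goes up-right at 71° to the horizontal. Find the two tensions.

T_P = 1778 N, T_Q = 3929 N

ΣF_x = 0: −T_P·cos44° + T_Q·cos71° = 0 → T_Q = 2.20949·T_P.
ΣF_y = 0: T_P·sin44° + T_Q·sin71° = 4950.
Substitute: T_P·(0.694658 + 2.20949·0.945519) = 4950 → T_P = 1778.16 ≈ 1778 N.
Then T_Q = 2.20949 × 1778.16 = 3929 N.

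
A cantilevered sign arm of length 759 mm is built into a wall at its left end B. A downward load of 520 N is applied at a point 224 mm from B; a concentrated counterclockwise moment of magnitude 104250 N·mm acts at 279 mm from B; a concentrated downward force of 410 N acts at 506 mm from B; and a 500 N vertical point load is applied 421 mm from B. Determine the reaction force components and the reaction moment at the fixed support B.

ΣF_x = 0: B_x = 0.
ΣF_y = 0: B_y − 520 − 410 − 500 = 0 → B_y = 1430 N.
ΣM about B: M_B − 520·224 + 104250 − 410·506 − 500·421 = 0 → M_B = 430200 N·mm.

B_x = 0, B_y = 1430 N, M_B = 430200 N·mm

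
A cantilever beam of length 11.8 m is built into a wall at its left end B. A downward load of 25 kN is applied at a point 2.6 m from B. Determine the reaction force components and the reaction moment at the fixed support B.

ΣF_x = 0: B_x = 0.
ΣF_y = 0: B_y − 25 = 0 → B_y = 25.00 kN.
ΣM about B: M_B − 25·2.6 = 0 → M_B = 65.00 kN·m.

B_x = 0, B_y = 25.00 kN, M_B = 65.00 kN·m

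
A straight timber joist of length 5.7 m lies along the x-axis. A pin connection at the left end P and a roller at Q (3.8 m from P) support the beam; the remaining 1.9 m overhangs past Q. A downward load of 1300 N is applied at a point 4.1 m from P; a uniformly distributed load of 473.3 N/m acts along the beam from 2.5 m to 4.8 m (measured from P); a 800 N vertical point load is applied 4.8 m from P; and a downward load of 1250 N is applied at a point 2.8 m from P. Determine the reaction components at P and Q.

P_x = 0, P_y = 58.76 N, Q_y = 4380 N

Resultant of the distributed load: 473.3 × 2.3 = 1088.59 N at 3.65 m from P.
ΣM about P: Q_y·3.8 − 1300·4.1 − (473.3·2.3)·3.65 − 800·4.8 − 1250·2.8 = 0 → Q_y = 16643.3535/3.8 = 4379.83 ≈ 4380 N.
ΣF_y = 0: P_y + 4379.83 − 1300 − 473.3·2.3 − 800 − 1250 = 0 → P_y = 58.76 N.
ΣF_x = 0: no horizontal applied forces, so P_x = 0.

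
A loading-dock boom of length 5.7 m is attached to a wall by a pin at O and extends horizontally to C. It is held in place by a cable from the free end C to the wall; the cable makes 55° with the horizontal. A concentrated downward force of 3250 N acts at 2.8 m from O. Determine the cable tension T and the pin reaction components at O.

T = 1949 N, O_x = 1118 N, O_y = 1654 N

ΣM about O: T·sin55°·5.7 − 3250·2.8 = 0 → T = 9100/(5.7·0.819152) = 1948.96 ≈ 1949 N.
ΣF_x = 0: O_x − T·cos55° = 0 → O_x = 1948.96 × 0.573576 = 1118 N.
ΣF_y = 0: O_y + T·sin55° − 3250 = 0 → O_y = 3250 − 1948.96 × 0.819152 = 1654 N.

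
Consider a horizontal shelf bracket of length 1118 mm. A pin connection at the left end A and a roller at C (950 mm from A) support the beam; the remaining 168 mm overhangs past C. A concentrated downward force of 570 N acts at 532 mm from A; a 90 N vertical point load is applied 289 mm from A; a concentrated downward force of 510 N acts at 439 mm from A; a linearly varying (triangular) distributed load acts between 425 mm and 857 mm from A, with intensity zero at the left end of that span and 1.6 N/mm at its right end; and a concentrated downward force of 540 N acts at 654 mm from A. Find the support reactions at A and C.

Resultant of the triangular load: ½ × 1.6 × 432 = 345.6 N, acting at 713 mm from A (one-third of the span from the peak).
Taking moments about A: C_y·950 − 570·532 − 90·289 − 510·439 − (½·1.6·432)·713 − 540·654 = 0 → C_y = 1152712.8/950 = 1213.38 ≈ 1213 N.
ΣF_y = 0: A_y + 1213.38 − 570 − 90 − 510 − ½·1.6·432 − 540 = 0 → A_y = 842.2 N.
ΣF_x = 0: no horizontal applied forces, so A_x = 0.

A_x = 0, A_y = 842.2 N, C_y = 1213 N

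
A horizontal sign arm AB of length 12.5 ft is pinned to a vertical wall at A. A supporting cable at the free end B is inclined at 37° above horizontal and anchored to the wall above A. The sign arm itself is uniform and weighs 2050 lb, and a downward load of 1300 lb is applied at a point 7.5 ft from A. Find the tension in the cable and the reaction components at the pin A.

ΣM about A: T·sin37°·12.5 − 2050·6.25 − 1300·7.5 = 0 → T = 22562.5/(12.5·0.601815) = 2999.26 ≈ 2999 lb.
ΣF_x = 0: A_x − T·cos37° = 0 → A_x = 2999.26 × 0.798636 = 2395 lb.
ΣF_y = 0: A_y + T·sin37° − 2050 − 1300 = 0 → A_y = 3350 − 2999.26 × 0.601815 = 1545 lb.

T = 2999 lb, A_x = 2395 lb, A_y = 1545 lb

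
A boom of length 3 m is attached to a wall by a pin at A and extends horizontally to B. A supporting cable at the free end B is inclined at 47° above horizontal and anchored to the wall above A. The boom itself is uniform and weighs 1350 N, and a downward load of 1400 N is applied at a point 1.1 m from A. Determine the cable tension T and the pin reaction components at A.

ΣM about A: T·sin47°·3 − 1350·1.5 − 1400·1.1 = 0 → T = 3565/(3·0.731354) = 1624.84 ≈ 1625 N.
ΣF_x = 0: A_x − T·cos47° = 0 → A_x = 1624.84 × 0.681998 = 1108 N.
ΣF_y = 0: A_y + T·sin47° − 1350 − 1400 = 0 → A_y = 2750 − 1624.84 × 0.731354 = 1562 N.

T = 1625 N, A_x = 1108 N, A_y = 1562 N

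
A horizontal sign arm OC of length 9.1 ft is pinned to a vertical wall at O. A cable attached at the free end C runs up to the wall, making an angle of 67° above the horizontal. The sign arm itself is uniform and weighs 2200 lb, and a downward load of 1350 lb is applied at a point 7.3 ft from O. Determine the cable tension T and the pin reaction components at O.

T = 2371 lb, O_x = 926.6 lb, O_y = 1367 lb

ΣM about O: T·sin67°·9.1 − 2200·4.55 − 1350·7.3 = 0 → T = 19865/(9.1·0.920505) = 2371.49 ≈ 2371 lb.
ΣF_x = 0: O_x − T·cos67° = 0 → O_x = 2371.49 × 0.390731 = 926.6 lb.
ΣF_y = 0: O_y + T·sin67° − 2200 − 1350 = 0 → O_y = 3550 − 2371.49 × 0.920505 = 1367 lb.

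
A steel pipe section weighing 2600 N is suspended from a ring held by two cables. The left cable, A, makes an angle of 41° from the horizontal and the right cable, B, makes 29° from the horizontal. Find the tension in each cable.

T_A = 2420 N, T_B = 2088 N

ΣF_x = 0: −T_A·cos41° + T_B·cos29° = 0 → T_B = 0.8629·T_A.
ΣF_y = 0: T_A·sin41° + T_B·sin29° = 2600.
Substitute: T_A·(0.656059 + 0.8629·0.48481) = 2600 → T_A = 2419.95 ≈ 2420 N.
Then T_B = 0.8629 × 2419.95 = 2088 N.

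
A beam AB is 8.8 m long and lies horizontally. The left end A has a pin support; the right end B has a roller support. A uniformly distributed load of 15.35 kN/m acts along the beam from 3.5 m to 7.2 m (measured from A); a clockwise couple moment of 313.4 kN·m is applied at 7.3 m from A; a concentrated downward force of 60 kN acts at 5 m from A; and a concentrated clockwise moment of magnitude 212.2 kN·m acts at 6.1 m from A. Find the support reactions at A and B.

Resultant of the distributed load: 15.35 × 3.7 = 56.795 kN at 5.35 m from A.
ΣM about A: B_y·8.8 − (15.35·3.7)·5.35 − 313.4 − 60·5 − 212.2 = 0 → B_y = 1129.45325/8.8 = 128.347 ≈ 128.3 kN.
ΣF_y = 0: A_y + 128.347 − 15.35·3.7 − 60 = 0 → A_y = -11.55 kN.
ΣF_x = 0: no horizontal applied forces, so A_x = 0.

A_x = 0, A_y = -11.55 kN, B_y = 128.3 kN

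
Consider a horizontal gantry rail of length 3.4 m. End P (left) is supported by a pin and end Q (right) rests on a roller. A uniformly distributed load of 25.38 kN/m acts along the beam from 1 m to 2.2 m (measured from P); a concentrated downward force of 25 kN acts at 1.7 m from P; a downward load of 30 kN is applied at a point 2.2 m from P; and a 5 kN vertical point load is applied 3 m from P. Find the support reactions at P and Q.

P_x = 0, P_y = 39.80 kN, Q_y = 50.66 kN

Resultant of the distributed load: 25.38 × 1.2 = 30.456 kN at 1.6 m from P.
Moments about P: Q_y·3.4 − (25.38·1.2)·1.6 − 25·1.7 − 30·2.2 − 5·3 = 0 → Q_y = 172.2296/3.4 = 50.6558 ≈ 50.66 kN.
ΣF_y = 0: P_y + 50.6558 − 25.38·1.2 − 25 − 30 − 5 = 0 → P_y = 39.80 kN.
ΣF_x = 0: no horizontal applied forces, so P_x = 0.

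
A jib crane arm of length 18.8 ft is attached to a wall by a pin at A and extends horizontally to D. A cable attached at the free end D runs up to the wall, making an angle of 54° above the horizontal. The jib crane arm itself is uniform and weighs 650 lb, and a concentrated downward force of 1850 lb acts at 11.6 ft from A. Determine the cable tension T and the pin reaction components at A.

ΣM about A: T·sin54°·18.8 − 650·9.4 − 1850·11.6 = 0 → T = 27570/(18.8·0.809017) = 1812.68 ≈ 1813 lb.
ΣF_x = 0: A_x − T·cos54° = 0 → A_x = 1812.68 × 0.587785 = 1065 lb.
ΣF_y = 0: A_y + T·sin54° − 650 − 1850 = 0 → A_y = 2500 − 1812.68 × 0.809017 = 1034 lb.

T = 1813 lb, A_x = 1065 lb, A_y = 1034 lb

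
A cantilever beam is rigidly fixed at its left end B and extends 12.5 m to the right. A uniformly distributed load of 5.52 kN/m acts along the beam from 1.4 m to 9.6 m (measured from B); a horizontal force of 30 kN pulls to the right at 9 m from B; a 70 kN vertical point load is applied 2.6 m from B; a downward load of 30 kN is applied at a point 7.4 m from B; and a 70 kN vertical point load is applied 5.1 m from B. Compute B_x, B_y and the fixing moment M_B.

Resultant of the distributed load: 5.52 × 8.2 = 45.264 kN at 5.5 m from B.
ΣF_x = 0: B_x + 30 = 0 → B_x = -30.00 kN.
ΣF_y = 0: B_y − 5.52·8.2 − 70 − 30 − 70 = 0 → B_y = 215.3 kN.
ΣM about B: M_B − (5.52·8.2)·5.5 − 70·2.6 − 30·7.4 − 70·5.1 = 0 → M_B = 1010 kN·m.

B_x = -30.00 kN, B_y = 215.3 kN, M_B = 1010 kN·m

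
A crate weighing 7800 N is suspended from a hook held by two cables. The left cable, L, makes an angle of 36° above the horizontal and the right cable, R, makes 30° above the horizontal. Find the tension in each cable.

ΣF_x = 0: −T_L·cos36° + T_R·cos30° = 0 → T_R = 0.934172·T_L.
ΣF_y = 0: T_L·sin36° + T_R·sin30° = 7800.
Substitute: T_L·(0.587785 + 0.934172·0.5) = 7800 → T_L = 7394.27 ≈ 7394 N.
Then T_R = 0.934172 × 7394.27 = 6908 N.

T_L = 7394 N, T_R = 6908 N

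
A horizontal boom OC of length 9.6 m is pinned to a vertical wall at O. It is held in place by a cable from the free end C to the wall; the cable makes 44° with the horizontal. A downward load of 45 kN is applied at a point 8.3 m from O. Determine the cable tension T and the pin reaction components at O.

ΣM about O: T·sin44°·9.6 − 45·8.3 = 0 → T = 373.5/(9.6·0.694658) = 56.0078 ≈ 56.01 kN.
ΣF_x = 0: O_x − T·cos44° = 0 → O_x = 56.0078 × 0.71934 = 40.29 kN.
ΣF_y = 0: O_y + T·sin44° − 45 = 0 → O_y = 45 − 56.0078 × 0.694658 = 6.094 kN.

T = 56.01 kN, O_x = 40.29 kN, O_y = 6.094 kN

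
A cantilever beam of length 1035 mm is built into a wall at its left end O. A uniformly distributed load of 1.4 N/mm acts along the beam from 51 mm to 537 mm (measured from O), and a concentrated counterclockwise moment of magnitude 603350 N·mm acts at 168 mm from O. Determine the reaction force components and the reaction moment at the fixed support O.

Resultant of the distributed load: 1.4 × 486 = 680.4 N at 294 mm from O.
ΣF_x = 0: O_x = 0.
ΣF_y = 0: O_y − 1.4·486 = 0 → O_y = 680.4 N.
ΣM about O: M_O − (1.4·486)·294 + 603350 = 0 → M_O = -403300 N·mm.

O_x = 0, O_y = 680.4 N, M_O = -403300 N·mm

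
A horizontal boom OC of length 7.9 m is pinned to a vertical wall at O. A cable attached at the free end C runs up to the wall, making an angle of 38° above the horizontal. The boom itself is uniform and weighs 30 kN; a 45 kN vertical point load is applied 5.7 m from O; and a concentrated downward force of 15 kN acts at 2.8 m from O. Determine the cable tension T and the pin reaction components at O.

ΣM about O: T·sin38°·7.9 − 30·3.95 − 45·5.7 − 15·2.8 = 0 → T = 417/(7.9·0.615661) = 85.7368 ≈ 85.74 kN.
ΣF_x = 0: O_x − T·cos38° = 0 → O_x = 85.7368 × 0.788011 = 67.56 kN.
ΣF_y = 0: O_y + T·sin38° − 30 − 45 − 15 = 0 → O_y = 90 − 85.7368 × 0.615661 = 37.22 kN.

T = 85.74 kN, O_x = 67.56 kN, O_y = 37.22 kN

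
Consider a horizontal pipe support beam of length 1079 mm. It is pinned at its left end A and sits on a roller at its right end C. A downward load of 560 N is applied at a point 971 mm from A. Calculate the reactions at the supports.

Taking moments about A: C_y·1079 − 560·971 = 0 → C_y = 543760/1079 = 503.948 ≈ 503.9 N.
ΣF_y = 0: A_y + 503.948 − 560 = 0 → A_y = 56.05 N.
ΣF_x = 0: no horizontal applied forces, so A_x = 0.

A_x = 0, A_y = 56.05 N, C_y = 503.9 N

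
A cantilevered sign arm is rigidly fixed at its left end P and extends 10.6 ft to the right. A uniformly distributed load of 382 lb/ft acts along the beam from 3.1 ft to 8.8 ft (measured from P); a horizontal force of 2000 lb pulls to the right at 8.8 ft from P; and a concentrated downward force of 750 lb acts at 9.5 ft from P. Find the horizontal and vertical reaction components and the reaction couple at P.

P_x = -2000 lb, P_y = 2927 lb, M_P = 20080 lb·ft

Resultant of the distributed load: 382 × 5.7 = 2177.4 lb at 5.95 ft from P.
ΣF_x = 0: P_x + 2000 = 0 → P_x = -2000 lb.
ΣF_y = 0: P_y − 382·5.7 − 750 = 0 → P_y = 2927 lb.
ΣM about P: M_P − (382·5.7)·5.95 − 750·9.5 = 0 → M_P = 20080 lb·ft.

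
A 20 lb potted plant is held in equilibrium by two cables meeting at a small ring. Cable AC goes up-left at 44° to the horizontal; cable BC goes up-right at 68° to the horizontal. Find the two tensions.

ΣF_x = 0: −T_AC·cos44° + T_BC·cos68° = 0 → T_BC = 1.92025·T_AC.
ΣF_y = 0: T_AC·sin44° + T_BC·sin68° = 20.
Substitute: T_AC·(0.694658 + 1.92025·0.927184) = 20 → T_AC = 8.08054 ≈ 8.081 lb.
Then T_BC = 1.92025 × 8.08054 = 15.52 lb.

T_AC = 8.081 lb, T_BC = 15.52 lb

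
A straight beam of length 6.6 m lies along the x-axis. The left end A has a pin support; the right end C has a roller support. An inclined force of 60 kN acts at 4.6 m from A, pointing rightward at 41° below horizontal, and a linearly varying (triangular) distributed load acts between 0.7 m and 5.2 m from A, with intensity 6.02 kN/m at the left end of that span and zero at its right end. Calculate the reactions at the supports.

Resultant of the triangular load: ½ × 6.02 × 4.5 = 13.545 kN, acting at 2.2 m from A (one-third of the span from the peak).
Taking moments about A: C_y·6.6 − 60·sin41°·4.6 − (½·6.02·4.5)·2.2 = 0 → C_y = 210.871/6.6 = 31.9502 ≈ 31.95 kN.
ΣF_y = 0: A_y + 31.9502 − 60·sin41° − ½·6.02·4.5 = 0 → A_y = 20.96 kN.
ΣF_x = 0: A_x + 60·cos41° = 0 → A_x = -45.28 kN.

A_x = -45.28 kN, A_y = 20.96 kN, C_y = 31.95 kN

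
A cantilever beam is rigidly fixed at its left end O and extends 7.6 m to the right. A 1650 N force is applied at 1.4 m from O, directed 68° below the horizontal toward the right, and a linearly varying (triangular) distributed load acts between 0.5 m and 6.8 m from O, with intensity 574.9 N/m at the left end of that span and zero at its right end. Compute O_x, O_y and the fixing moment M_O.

O_x = -618.1 N, O_y = 3341 N, M_O = 6850 N·m

Resultant of the triangular load: ½ × 574.9 × 6.3 = 1810.935 N, acting at 2.6 m from O (one-third of the span from the peak).
ΣF_x = 0: O_x + 1650·cos68° = 0 → O_x = -618.1 N.
ΣF_y = 0: O_y − 1650·sin68° − ½·574.9·6.3 = 0 → O_y = 3341 N.
ΣM about O: M_O − 1650·sin68°·1.4 − (½·574.9·6.3)·2.6 = 0 → M_O = 6850 N·m.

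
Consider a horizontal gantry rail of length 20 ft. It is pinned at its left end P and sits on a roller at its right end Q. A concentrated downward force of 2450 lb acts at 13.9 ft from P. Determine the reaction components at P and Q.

ΣM about P: Q_y·20 − 2450·13.9 = 0 → Q_y = 34055/20 = 1702.75 ≈ 1703 lb.
ΣF_y = 0: P_y + 1702.75 − 2450 = 0 → P_y = 747.2 lb.
ΣF_x = 0: no horizontal applied forces, so P_x = 0.

P_x = 0, P_y = 747.2 lb, Q_y = 1703 lb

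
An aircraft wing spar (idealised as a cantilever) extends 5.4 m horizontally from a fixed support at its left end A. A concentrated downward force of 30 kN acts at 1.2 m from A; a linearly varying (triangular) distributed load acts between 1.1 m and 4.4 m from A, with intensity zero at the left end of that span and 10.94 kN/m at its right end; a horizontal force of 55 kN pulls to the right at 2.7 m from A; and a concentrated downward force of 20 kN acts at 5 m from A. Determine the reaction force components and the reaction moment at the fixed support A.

Resultant of the triangular load: ½ × 10.94 × 3.3 = 18.051 kN, acting at 3.3 m from A (one-third of the span from the peak).
ΣF_x = 0: A_x + 55 = 0 → A_x = -55.00 kN.
ΣF_y = 0: A_y − 30 − ½·10.94·3.3 − 20 = 0 → A_y = 68.05 kN.
ΣM about A: M_A − 30·1.2 − (½·10.94·3.3)·3.3 − 20·5 = 0 → M_A = 195.6 kN·m.

A_x = -55.00 kN, A_y = 68.05 kN, M_A = 195.6 kN·m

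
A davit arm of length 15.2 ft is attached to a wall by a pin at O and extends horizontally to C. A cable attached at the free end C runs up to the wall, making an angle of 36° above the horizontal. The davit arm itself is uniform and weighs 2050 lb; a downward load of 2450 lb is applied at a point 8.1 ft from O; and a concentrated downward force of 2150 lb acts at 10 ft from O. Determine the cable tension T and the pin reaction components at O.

ΣM about O: T·sin36°·15.2 − 2050·7.6 − 2450·8.1 − 2150·10 = 0 → T = 56925/(15.2·0.587785) = 6371.49 ≈ 6371 lb.
ΣF_x = 0: O_x − T·cos36° = 0 → O_x = 6371.49 × 0.809017 = 5155 lb.
ΣF_y = 0: O_y + T·sin36° − 2050 − 2450 − 2150 = 0 → O_y = 6650 − 6371.49 × 0.587785 = 2905 lb.

T = 6371 lb, O_x = 5155 lb, O_y = 2905 lb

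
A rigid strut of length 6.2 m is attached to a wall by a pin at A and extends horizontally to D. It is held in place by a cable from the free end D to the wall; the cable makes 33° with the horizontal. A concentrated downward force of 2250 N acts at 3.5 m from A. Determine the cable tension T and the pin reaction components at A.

ΣM about A: T·sin33°·6.2 − 2250·3.5 = 0 → T = 7875/(6.2·0.544639) = 2332.12 ≈ 2332 N.
ΣF_x = 0: A_x − T·cos33° = 0 → A_x = 2332.12 × 0.838671 = 1956 N.
ΣF_y = 0: A_y + T·sin33° − 2250 = 0 → A_y = 2250 − 2332.12 × 0.544639 = 979.8 N.

T = 2332 N, A_x = 1956 N, A_y = 979.8 N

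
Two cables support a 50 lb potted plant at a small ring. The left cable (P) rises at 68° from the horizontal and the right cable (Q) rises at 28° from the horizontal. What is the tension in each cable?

ΣF_x = 0: −T_P·cos68° + T_Q·cos28° = 0 → T_Q = 0.424268·T_P.
ΣF_y = 0: T_P·sin68° + T_Q·sin28° = 50.
Substitute: T_P·(0.927184 + 0.424268·0.469472) = 50 → T_P = 44.3905 ≈ 44.39 lb.
Then T_Q = 0.424268 × 44.3905 = 18.83 lb.

T_P = 44.39 lb, T_Q = 18.83 lb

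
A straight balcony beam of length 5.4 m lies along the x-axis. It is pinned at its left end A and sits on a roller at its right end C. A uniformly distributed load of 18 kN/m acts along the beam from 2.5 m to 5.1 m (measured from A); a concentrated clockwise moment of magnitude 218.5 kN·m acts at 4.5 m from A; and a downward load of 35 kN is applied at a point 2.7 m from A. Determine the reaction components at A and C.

Resultant of the distributed load: 18 × 2.6 = 46.8 kN at 3.8 m from A.
Taking moments about A: C_y·5.4 − (18·2.6)·3.8 − 218.5 − 35·2.7 = 0 → C_y = 490.84/5.4 = 90.8963 ≈ 90.90 kN.
ΣF_y = 0: A_y + 90.8963 − 18·2.6 − 35 = 0 → A_y = -9.096 kN.
ΣF_x = 0: no horizontal applied forces, so A_x = 0.

A_x = 0, A_y = -9.096 kN, C_y = 90.90 kN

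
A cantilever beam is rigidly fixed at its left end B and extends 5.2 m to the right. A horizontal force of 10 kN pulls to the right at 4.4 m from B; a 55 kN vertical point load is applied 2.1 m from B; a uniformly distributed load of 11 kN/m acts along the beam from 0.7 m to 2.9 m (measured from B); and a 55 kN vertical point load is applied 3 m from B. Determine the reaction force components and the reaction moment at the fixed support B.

B_x = -10.00 kN, B_y = 134.2 kN, M_B = 324.1 kN·m

Resultant of the distributed load: 11 × 2.2 = 24.2 kN at 1.8 m from B.
ΣF_x = 0: B_x + 10 = 0 → B_x = -10.00 kN.
ΣF_y = 0: B_y − 55 − 11·2.2 − 55 = 0 → B_y = 134.2 kN.
ΣM about B: M_B − 55·2.1 − (11·2.2)·1.8 − 55·3 = 0 → M_B = 324.1 kN·m.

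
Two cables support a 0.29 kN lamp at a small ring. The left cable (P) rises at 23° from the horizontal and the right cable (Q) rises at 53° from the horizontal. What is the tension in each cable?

T_P = 0.1799 kN, T_Q = 0.2751 kN

ΣF_x = 0: −T_P·cos23° + T_Q·cos53° = 0 → T_Q = 1.52955·T_P.
ΣF_y = 0: T_P·sin23° + T_Q·sin53° = 0.29.
Substitute: T_P·(0.390731 + 1.52955·0.798636) = 0.29 → T_P = 0.179869 ≈ 0.1799 kN.
Then T_Q = 1.52955 × 0.179869 = 0.2751 kN.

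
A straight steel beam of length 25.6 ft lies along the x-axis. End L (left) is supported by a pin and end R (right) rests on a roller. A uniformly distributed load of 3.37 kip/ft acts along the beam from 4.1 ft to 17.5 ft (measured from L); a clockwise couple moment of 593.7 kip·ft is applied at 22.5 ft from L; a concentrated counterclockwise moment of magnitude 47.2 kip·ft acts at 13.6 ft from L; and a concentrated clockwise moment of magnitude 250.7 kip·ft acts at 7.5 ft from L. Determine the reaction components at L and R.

Resultant of the distributed load: 3.37 × 13.4 = 45.158 kip at 10.8 ft from L.
Moments about L: R_y·25.6 − (3.37·13.4)·10.8 − 593.7 + 47.2 − 250.7 = 0 → R_y = 1284.9064/25.6 = 50.1917 ≈ 50.19 kip.
ΣF_y = 0: L_y + 50.1917 − 3.37·13.4 = 0 → L_y = -5.034 kip.
ΣF_x = 0: no horizontal applied forces, so L_x = 0.

L_x = 0, L_y = -5.034 kip, R_y = 50.19 kip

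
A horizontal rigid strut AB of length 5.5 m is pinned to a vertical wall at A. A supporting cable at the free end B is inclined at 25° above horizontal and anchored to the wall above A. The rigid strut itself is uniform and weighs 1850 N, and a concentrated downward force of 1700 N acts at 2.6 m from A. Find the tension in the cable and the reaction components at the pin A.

T = 4090 N, A_x = 3707 N, A_y = 1821 N

ΣM about A: T·sin25°·5.5 − 1850·2.75 − 1700·2.6 = 0 → T = 9507.5/(5.5·0.422618) = 4090.3 ≈ 4090 N.
ΣF_x = 0: A_x − T·cos25° = 0 → A_x = 4090.3 × 0.906308 = 3707 N.
ΣF_y = 0: A_y + T·sin25° − 1850 − 1700 = 0 → A_y = 3550 − 4090.3 × 0.422618 = 1821 N.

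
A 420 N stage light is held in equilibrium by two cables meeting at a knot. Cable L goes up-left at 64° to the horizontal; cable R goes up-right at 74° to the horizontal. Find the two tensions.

T_L = 173.0 N, T_R = 275.2 N

ΣF_x = 0: −T_L·cos64° + T_R·cos74° = 0 → T_R = 1.59039·T_L.
ΣF_y = 0: T_L·sin64° + T_R·sin74° = 420.
Substitute: T_L·(0.898794 + 1.59039·0.961262) = 420 → T_L = 173.012 ≈ 173.0 N.
Then T_R = 1.59039 × 173.012 = 275.2 N.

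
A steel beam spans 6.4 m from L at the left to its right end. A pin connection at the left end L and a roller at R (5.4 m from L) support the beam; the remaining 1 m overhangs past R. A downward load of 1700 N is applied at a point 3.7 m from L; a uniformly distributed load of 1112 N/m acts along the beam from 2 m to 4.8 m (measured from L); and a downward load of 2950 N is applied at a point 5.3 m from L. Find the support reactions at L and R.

L_x = 0, L_y = 1743 N, R_y = 6021 N

Resultant of the distributed load: 1112 × 2.8 = 3113.6 N at 3.4 m from L.
ΣM about L: R_y·5.4 − 1700·3.7 − (1112·2.8)·3.4 − 2950·5.3 = 0 → R_y = 32511.24/5.4 = 6020.6 ≈ 6021 N.
ΣF_y = 0: L_y + 6020.6 − 1700 − 1112·2.8 − 2950 = 0 → L_y = 1743 N.
ΣF_x = 0: no horizontal applied forces, so L_x = 0.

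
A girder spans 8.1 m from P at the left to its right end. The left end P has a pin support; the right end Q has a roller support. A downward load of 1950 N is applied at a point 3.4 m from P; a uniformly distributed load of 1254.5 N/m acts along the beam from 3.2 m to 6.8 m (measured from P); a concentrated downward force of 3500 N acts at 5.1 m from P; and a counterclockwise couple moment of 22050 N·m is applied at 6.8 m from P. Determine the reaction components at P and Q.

Resultant of the distributed load: 1254.5 × 3.6 = 4516.2 N at 5 m from P.
Moments about P: Q_y·8.1 − 1950·3.4 − (1254.5·3.6)·5 − 3500·5.1 + 22050 = 0 → Q_y = 25011/8.1 = 3087.78 ≈ 3088 N.
ΣF_y = 0: P_y + 3087.78 − 1950 − 1254.5·3.6 − 3500 = 0 → P_y = 6878 N.
ΣF_x = 0: no horizontal applied forces, so P_x = 0.

P_x = 0, P_y = 6878 N, Q_y = 3088 N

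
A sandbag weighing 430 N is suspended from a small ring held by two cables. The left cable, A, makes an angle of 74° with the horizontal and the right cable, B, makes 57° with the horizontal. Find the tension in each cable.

ΣF_x = 0: −T_A·cos74° + T_B·cos57° = 0 → T_B = 0.506092·T_A.
ΣF_y = 0: T_A·sin74° + T_B·sin57° = 430.
Substitute: T_A·(0.961262 + 0.506092·0.838671) = 430 → T_A = 310.311 ≈ 310.3 N.
Then T_B = 0.506092 × 310.311 = 157.0 N.

T_A = 310.3 N, T_B = 157.0 N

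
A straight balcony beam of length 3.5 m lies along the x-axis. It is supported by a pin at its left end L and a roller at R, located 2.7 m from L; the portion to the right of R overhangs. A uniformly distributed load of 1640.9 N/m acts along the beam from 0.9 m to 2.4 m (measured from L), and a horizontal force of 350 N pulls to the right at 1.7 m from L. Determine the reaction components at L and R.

L_x = -350.0 N, L_y = 957.2 N, R_y = 1504 N

Resultant of the distributed load: 1640.9 × 1.5 = 2461.35 N at 1.65 m from L.
Moments about L: R_y·2.7 − (1640.9·1.5)·1.65 = 0 → R_y = 4061.2275/2.7 = 1504.16 ≈ 1504 N.
ΣF_y = 0: L_y + 1504.16 − 1640.9·1.5 = 0 → L_y = 957.2 N.
ΣF_x = 0: L_x + 350 = 0 → L_x = -350.0 N.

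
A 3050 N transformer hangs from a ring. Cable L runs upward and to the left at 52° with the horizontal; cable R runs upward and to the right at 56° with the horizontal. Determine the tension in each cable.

ΣF_x = 0: −T_L·cos52° + T_R·cos56° = 0 → T_R = 1.10098·T_L.
ΣF_y = 0: T_L·sin52° + T_R·sin56° = 3050.
Substitute: T_L·(0.788011 + 1.10098·0.829038) = 3050 → T_L = 1793.31 ≈ 1793 N.
Then T_R = 1.10098 × 1793.31 = 1974 N.

T_L = 1793 N, T_R = 1974 N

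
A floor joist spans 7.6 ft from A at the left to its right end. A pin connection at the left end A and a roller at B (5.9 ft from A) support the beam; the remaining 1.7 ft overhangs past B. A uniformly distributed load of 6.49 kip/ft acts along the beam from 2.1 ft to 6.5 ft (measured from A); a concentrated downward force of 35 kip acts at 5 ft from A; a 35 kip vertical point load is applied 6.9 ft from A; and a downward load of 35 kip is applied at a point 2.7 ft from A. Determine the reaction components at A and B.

A_x = 0, A_y = 26.13 kip, B_y = 107.4 kip

Resultant of the distributed load: 6.49 × 4.4 = 28.556 kip at 4.3 ft from A.
ΣM about A: B_y·5.9 − (6.49·4.4)·4.3 − 35·5 − 35·6.9 − 35·2.7 = 0 → B_y = 633.7908/5.9 = 107.422 ≈ 107.4 kip.
ΣF_y = 0: A_y + 107.422 − 6.49·4.4 − 35 − 35 − 35 = 0 → A_y = 26.13 kip.
ΣF_x = 0: no horizontal applied forces, so A_x = 0.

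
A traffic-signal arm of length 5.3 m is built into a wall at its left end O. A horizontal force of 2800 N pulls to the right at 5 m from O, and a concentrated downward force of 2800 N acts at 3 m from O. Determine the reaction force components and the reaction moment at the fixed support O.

O_x = -2800 N, O_y = 2800 N, M_O = 8400 N·m

ΣF_x = 0: O_x + 2800 = 0 → O_x = -2800 N.
ΣF_y = 0: O_y − 2800 = 0 → O_y = 2800 N.
ΣM about O: M_O − 2800·3 = 0 → M_O = 8400 N·m.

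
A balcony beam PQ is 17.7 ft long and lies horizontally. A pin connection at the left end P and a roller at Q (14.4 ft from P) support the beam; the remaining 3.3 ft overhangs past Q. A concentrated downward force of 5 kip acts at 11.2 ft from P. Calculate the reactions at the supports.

P_x = 0, P_y = 1.111 kip, Q_y = 3.889 kip

Moments about P: Q_y·14.4 − 5·11.2 = 0 → Q_y = 56/14.4 = 3.88889 ≈ 3.889 kip.
ΣF_y = 0: P_y + 3.88889 − 5 = 0 → P_y = 1.111 kip.
ΣF_x = 0: no horizontal applied forces, so P_x = 0.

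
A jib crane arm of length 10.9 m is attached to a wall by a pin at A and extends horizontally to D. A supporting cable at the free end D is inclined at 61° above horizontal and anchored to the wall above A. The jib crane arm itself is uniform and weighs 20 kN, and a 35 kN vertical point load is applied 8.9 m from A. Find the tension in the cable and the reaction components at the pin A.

ΣM about A: T·sin61°·10.9 − 20·5.45 − 35·8.9 = 0 → T = 420.5/(10.9·0.87462) = 44.1083 ≈ 44.11 kN.
ΣF_x = 0: A_x − T·cos61° = 0 → A_x = 44.1083 × 0.48481 = 21.38 kN.
ΣF_y = 0: A_y + T·sin61° − 20 − 35 = 0 → A_y = 55 − 44.1083 × 0.87462 = 16.42 kN.

T = 44.11 kN, A_x = 21.38 kN, A_y = 16.42 kN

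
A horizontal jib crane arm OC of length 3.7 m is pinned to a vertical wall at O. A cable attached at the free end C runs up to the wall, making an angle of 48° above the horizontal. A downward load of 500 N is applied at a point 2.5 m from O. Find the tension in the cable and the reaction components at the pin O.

T = 454.6 N, O_x = 304.2 N, O_y = 162.2 N

ΣM about O: T·sin48°·3.7 − 500·2.5 = 0 → T = 1250/(3.7·0.743145) = 454.606 ≈ 454.6 N.
ΣF_x = 0: O_x − T·cos48° = 0 → O_x = 454.606 × 0.669131 = 304.2 N.
ΣF_y = 0: O_y + T·sin48° − 500 = 0 → O_y = 500 − 454.606 × 0.743145 = 162.2 N.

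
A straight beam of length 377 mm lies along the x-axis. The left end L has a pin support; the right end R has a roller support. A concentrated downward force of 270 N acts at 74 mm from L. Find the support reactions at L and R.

Moments about L: R_y·377 − 270·74 = 0 → R_y = 19980/377 = 52.9973 ≈ 53.00 N.
ΣF_y = 0: L_y + 52.9973 − 270 = 0 → L_y = 217.0 N.
ΣF_x = 0: no horizontal applied forces, so L_x = 0.

L_x = 0, L_y = 217.0 N, R_y = 53.00 N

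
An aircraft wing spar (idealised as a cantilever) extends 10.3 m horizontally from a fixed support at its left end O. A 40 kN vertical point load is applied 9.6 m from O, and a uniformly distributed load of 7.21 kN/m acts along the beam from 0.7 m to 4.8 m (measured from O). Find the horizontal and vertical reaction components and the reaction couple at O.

Resultant of the distributed load: 7.21 × 4.1 = 29.561 kN at 2.75 m from O.
ΣF_x = 0: O_x = 0.
ΣF_y = 0: O_y − 40 − 7.21·4.1 = 0 → O_y = 69.56 kN.
ΣM about O: M_O − 40·9.6 − (7.21·4.1)·2.75 = 0 → M_O = 465.3 kN·m.

O_x = 0, O_y = 69.56 kN, M_O = 465.3 kN·m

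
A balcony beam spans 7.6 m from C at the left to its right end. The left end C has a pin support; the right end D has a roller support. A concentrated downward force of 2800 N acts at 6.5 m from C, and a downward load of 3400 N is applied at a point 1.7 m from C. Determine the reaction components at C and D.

C_x = 0, C_y = 3045 N, D_y = 3155 N

Moments about C: D_y·7.6 − 2800·6.5 − 3400·1.7 = 0 → D_y = 23980/7.6 = 3155.26 ≈ 3155 N.
ΣF_y = 0: C_y + 3155.26 − 2800 − 3400 = 0 → C_y = 3045 N.
ΣF_x = 0: no horizontal applied forces, so C_x = 0.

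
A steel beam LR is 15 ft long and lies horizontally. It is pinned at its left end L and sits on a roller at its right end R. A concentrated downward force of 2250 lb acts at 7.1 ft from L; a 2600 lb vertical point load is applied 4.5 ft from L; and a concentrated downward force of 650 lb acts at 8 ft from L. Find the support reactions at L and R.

Taking moments about L: R_y·15 − 2250·7.1 − 2600·4.5 − 650·8 = 0 → R_y = 32875/15 = 2191.67 ≈ 2192 lb.
ΣF_y = 0: L_y + 2191.67 − 2250 − 2600 − 650 = 0 → L_y = 3308 lb.
ΣF_x = 0: no horizontal applied forces, so L_x = 0.

L_x = 0, L_y = 3308 lb, R_y = 2192 lb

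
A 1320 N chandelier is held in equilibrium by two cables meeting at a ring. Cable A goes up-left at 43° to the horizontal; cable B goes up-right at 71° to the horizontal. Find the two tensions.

ΣF_x = 0: −T_A·cos43° + T_B·cos71° = 0 → T_B = 2.24639·T_A.
ΣF_y = 0: T_A·sin43° + T_B·sin71° = 1320.
Substitute: T_A·(0.681998 + 2.24639·0.945519) = 1320 → T_A = 470.42 ≈ 470.4 N.
Then T_B = 2.24639 × 470.42 = 1057 N.

T_A = 470.4 N, T_B = 1057 N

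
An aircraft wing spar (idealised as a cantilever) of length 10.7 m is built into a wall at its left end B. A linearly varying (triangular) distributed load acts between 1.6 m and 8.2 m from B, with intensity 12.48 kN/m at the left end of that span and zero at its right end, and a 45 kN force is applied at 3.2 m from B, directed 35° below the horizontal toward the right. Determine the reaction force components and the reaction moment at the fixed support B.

Resultant of the triangular load: ½ × 12.48 × 6.6 = 41.184 kN, acting at 3.8 m from B (one-third of the span from the peak).
ΣF_x = 0: B_x + 45·cos35° = 0 → B_x = -36.86 kN.
ΣF_y = 0: B_y − ½·12.48·6.6 − 45·sin35° = 0 → B_y = 66.99 kN.
ΣM about B: M_B − (½·12.48·6.6)·3.8 − 45·sin35°·3.2 = 0 → M_B = 239.1 kN·m.

B_x = -36.86 kN, B_y = 66.99 kN, M_B = 239.1 kN·m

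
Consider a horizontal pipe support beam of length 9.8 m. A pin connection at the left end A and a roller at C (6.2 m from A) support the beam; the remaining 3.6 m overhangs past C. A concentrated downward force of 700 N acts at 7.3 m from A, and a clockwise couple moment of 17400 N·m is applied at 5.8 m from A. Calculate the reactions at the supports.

A_x = 0, A_y = -2931 N, C_y = 3631 N

Moments about A: C_y·6.2 − 700·7.3 − 17400 = 0 → C_y = 22510/6.2 = 3630.65 ≈ 3631 N.
ΣF_y = 0: A_y + 3630.65 − 700 = 0 → A_y = -2931 N.
ΣF_x = 0: no horizontal applied forces, so A_x = 0.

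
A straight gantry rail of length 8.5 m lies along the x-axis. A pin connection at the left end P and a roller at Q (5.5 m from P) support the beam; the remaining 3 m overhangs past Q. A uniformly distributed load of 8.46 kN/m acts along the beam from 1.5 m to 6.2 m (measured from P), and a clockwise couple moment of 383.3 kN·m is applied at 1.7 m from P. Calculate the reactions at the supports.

P_x = 0, P_y = -57.76 kN, Q_y = 97.52 kN

Resultant of the distributed load: 8.46 × 4.7 = 39.762 kN at 3.85 m from P.
ΣM about P: Q_y·5.5 − (8.46·4.7)·3.85 − 383.3 = 0 → Q_y = 536.3837/5.5 = 97.5243 ≈ 97.52 kN.
ΣF_y = 0: P_y + 97.5243 − 8.46·4.7 = 0 → P_y = -57.76 kN.
ΣF_x = 0: no horizontal applied forces, so P_x = 0.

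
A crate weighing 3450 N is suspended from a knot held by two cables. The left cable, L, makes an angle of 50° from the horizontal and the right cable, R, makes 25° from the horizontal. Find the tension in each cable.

ΣF_x = 0: −T_L·cos50° + T_R·cos25° = 0 → T_R = 0.709238·T_L.
ΣF_y = 0: T_L·sin50° + T_R·sin25° = 3450.
Substitute: T_L·(0.766044 + 0.709238·0.422618) = 3450 → T_L = 3237.06 ≈ 3237 N.
Then T_R = 0.709238 × 3237.06 = 2296 N.

T_L = 3237 N, T_R = 2296 N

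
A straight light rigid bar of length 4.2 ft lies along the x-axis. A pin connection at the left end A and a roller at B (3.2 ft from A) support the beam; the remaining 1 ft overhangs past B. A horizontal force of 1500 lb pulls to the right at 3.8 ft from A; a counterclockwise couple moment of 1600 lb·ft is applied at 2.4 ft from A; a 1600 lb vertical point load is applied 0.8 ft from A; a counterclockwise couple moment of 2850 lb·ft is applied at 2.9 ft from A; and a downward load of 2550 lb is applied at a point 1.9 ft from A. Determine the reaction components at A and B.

ΣM about A: B_y·3.2 + 1600 − 1600·0.8 + 2850 − 2550·1.9 = 0 → B_y = 1675/3.2 = 523.438 ≈ 523.4 lb.
ΣF_y = 0: A_y + 523.438 − 1600 − 2550 = 0 → A_y = 3627 lb.
ΣF_x = 0: A_x + 1500 = 0 → A_x = -1500 lb.

A_x = -1500 lb, A_y = 3627 lb, B_y = 523.4 lb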